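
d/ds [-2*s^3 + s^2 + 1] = 2*s*(1 - 3*s)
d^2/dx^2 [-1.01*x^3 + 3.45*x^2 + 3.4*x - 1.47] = 6.9 - 6.06*x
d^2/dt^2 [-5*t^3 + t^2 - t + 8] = 2 - 30*t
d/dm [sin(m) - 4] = cos(m)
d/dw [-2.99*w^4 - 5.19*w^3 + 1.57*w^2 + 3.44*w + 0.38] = -11.96*w^3 - 15.57*w^2 + 3.14*w + 3.44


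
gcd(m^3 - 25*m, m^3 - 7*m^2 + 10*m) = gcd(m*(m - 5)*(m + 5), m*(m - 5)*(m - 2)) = m^2 - 5*m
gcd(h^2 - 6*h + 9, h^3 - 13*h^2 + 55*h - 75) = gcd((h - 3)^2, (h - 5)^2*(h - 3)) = h - 3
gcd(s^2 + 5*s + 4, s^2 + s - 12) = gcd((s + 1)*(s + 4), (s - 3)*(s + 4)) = s + 4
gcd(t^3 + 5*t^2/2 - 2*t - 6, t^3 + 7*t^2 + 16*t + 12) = t^2 + 4*t + 4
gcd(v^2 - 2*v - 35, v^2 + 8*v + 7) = 1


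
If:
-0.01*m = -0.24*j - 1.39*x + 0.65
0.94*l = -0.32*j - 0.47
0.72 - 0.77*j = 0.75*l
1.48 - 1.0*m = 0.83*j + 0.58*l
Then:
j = 2.13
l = -1.22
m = 0.42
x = 0.10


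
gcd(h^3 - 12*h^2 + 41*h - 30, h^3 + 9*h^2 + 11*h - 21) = h - 1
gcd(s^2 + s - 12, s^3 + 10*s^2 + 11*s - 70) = 1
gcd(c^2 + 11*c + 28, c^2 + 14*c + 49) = c + 7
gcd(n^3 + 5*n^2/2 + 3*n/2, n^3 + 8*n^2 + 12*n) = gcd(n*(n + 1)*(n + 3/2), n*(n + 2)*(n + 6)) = n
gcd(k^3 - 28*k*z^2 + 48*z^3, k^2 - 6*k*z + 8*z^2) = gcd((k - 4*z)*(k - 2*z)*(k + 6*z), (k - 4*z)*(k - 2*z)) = k^2 - 6*k*z + 8*z^2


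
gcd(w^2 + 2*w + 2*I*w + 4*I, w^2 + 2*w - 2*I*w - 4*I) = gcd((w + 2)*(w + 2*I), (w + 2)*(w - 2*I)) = w + 2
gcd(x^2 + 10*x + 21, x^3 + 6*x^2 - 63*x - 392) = x + 7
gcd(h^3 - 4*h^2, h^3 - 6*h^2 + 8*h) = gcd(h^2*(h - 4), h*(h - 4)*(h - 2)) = h^2 - 4*h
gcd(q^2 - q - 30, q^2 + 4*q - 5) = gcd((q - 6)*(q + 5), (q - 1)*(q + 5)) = q + 5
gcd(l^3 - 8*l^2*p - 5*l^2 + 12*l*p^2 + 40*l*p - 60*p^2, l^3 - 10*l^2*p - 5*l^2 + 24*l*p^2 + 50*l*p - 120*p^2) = -l^2 + 6*l*p + 5*l - 30*p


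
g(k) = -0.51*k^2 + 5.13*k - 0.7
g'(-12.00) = 17.37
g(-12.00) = -135.70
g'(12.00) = -7.11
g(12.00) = -12.58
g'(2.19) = 2.90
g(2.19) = 8.09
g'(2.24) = 2.85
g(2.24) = 8.23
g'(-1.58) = 6.74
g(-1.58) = -10.08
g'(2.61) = 2.47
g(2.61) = 9.22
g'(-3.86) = 9.07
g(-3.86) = -28.10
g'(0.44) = 4.68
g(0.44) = 1.46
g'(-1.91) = 7.08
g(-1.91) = -12.36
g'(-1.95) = 7.12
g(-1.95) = -12.64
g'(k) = 5.13 - 1.02*k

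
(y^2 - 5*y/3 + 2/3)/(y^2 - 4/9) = 3*(y - 1)/(3*y + 2)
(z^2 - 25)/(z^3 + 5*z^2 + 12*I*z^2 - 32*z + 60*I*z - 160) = (z - 5)/(z^2 + 12*I*z - 32)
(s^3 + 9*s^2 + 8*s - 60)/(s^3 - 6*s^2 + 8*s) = (s^2 + 11*s + 30)/(s*(s - 4))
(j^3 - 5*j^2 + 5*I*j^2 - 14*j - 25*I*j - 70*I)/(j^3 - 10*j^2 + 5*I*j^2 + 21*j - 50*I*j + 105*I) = (j + 2)/(j - 3)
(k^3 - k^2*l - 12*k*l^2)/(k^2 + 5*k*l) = (k^2 - k*l - 12*l^2)/(k + 5*l)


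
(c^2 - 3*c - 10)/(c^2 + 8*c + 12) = (c - 5)/(c + 6)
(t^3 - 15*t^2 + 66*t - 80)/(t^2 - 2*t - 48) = (t^2 - 7*t + 10)/(t + 6)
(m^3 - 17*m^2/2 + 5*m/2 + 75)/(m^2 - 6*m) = m - 5/2 - 25/(2*m)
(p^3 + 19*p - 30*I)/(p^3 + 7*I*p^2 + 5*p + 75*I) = (p - 2*I)/(p + 5*I)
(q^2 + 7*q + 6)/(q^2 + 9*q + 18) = (q + 1)/(q + 3)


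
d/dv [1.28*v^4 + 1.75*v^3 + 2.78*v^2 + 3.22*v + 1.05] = 5.12*v^3 + 5.25*v^2 + 5.56*v + 3.22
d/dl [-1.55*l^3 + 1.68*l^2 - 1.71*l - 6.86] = -4.65*l^2 + 3.36*l - 1.71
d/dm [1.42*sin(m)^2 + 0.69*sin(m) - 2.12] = (2.84*sin(m) + 0.69)*cos(m)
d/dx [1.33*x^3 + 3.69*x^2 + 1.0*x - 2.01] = 3.99*x^2 + 7.38*x + 1.0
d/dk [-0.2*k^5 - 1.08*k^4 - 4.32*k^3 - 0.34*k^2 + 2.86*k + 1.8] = -1.0*k^4 - 4.32*k^3 - 12.96*k^2 - 0.68*k + 2.86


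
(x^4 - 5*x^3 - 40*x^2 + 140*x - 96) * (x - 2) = x^5 - 7*x^4 - 30*x^3 + 220*x^2 - 376*x + 192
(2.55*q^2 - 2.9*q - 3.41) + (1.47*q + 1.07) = 2.55*q^2 - 1.43*q - 2.34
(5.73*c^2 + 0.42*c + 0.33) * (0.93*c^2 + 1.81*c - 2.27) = 5.3289*c^4 + 10.7619*c^3 - 11.94*c^2 - 0.3561*c - 0.7491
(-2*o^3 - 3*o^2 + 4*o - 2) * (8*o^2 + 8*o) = -16*o^5 - 40*o^4 + 8*o^3 + 16*o^2 - 16*o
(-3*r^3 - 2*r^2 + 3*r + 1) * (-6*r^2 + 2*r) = 18*r^5 + 6*r^4 - 22*r^3 + 2*r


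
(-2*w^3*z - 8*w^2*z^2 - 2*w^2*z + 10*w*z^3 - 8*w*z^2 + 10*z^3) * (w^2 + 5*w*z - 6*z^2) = -2*w^5*z - 18*w^4*z^2 - 2*w^4*z - 18*w^3*z^3 - 18*w^3*z^2 + 98*w^2*z^4 - 18*w^2*z^3 - 60*w*z^5 + 98*w*z^4 - 60*z^5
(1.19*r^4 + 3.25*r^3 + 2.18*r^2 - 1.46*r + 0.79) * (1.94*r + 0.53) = 2.3086*r^5 + 6.9357*r^4 + 5.9517*r^3 - 1.677*r^2 + 0.7588*r + 0.4187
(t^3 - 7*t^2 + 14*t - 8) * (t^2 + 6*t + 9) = t^5 - t^4 - 19*t^3 + 13*t^2 + 78*t - 72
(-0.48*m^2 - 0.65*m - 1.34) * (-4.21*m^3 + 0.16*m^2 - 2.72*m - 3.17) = 2.0208*m^5 + 2.6597*m^4 + 6.843*m^3 + 3.0752*m^2 + 5.7053*m + 4.2478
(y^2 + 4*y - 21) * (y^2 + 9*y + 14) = y^4 + 13*y^3 + 29*y^2 - 133*y - 294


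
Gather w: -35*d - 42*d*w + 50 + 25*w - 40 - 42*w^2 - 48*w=-35*d - 42*w^2 + w*(-42*d - 23) + 10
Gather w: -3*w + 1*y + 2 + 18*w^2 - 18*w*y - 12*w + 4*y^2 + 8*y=18*w^2 + w*(-18*y - 15) + 4*y^2 + 9*y + 2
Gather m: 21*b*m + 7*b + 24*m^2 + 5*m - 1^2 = 7*b + 24*m^2 + m*(21*b + 5) - 1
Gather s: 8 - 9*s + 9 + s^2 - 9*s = s^2 - 18*s + 17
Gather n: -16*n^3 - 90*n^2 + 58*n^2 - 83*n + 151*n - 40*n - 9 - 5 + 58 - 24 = -16*n^3 - 32*n^2 + 28*n + 20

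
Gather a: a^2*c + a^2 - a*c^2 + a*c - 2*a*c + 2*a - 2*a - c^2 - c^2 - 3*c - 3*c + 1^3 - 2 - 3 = a^2*(c + 1) + a*(-c^2 - c) - 2*c^2 - 6*c - 4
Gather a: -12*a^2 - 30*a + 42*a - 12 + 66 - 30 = -12*a^2 + 12*a + 24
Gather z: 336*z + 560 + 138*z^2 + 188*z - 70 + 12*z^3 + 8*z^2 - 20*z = 12*z^3 + 146*z^2 + 504*z + 490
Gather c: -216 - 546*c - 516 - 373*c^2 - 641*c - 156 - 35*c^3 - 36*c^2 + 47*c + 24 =-35*c^3 - 409*c^2 - 1140*c - 864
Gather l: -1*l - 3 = -l - 3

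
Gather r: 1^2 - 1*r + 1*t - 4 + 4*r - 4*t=3*r - 3*t - 3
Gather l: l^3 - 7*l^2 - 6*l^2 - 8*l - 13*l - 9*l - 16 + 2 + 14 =l^3 - 13*l^2 - 30*l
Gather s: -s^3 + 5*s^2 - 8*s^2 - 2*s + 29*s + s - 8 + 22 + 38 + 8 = -s^3 - 3*s^2 + 28*s + 60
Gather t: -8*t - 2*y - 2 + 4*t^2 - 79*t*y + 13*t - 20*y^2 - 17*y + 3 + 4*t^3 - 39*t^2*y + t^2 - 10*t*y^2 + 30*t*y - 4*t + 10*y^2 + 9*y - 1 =4*t^3 + t^2*(5 - 39*y) + t*(-10*y^2 - 49*y + 1) - 10*y^2 - 10*y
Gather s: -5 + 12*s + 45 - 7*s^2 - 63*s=-7*s^2 - 51*s + 40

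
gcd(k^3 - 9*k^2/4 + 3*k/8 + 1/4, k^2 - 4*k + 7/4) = k - 1/2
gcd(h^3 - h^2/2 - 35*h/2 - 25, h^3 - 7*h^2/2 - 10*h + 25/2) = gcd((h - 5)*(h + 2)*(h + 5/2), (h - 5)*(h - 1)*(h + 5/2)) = h^2 - 5*h/2 - 25/2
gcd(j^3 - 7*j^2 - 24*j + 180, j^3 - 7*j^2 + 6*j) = j - 6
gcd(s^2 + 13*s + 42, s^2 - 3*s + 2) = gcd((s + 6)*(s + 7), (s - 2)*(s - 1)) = 1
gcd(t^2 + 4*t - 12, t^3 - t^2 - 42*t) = t + 6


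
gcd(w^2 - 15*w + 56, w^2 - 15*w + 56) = w^2 - 15*w + 56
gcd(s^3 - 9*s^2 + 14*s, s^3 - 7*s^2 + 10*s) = s^2 - 2*s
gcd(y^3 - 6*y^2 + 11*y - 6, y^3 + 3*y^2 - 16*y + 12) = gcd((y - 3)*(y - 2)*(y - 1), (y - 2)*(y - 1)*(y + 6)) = y^2 - 3*y + 2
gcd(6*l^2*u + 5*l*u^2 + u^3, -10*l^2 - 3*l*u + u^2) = 2*l + u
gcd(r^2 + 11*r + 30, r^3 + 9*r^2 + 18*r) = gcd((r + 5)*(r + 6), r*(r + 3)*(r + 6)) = r + 6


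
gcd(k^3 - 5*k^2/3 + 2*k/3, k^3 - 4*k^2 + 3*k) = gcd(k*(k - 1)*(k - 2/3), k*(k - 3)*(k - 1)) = k^2 - k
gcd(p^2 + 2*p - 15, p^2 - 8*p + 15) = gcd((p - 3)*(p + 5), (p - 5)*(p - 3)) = p - 3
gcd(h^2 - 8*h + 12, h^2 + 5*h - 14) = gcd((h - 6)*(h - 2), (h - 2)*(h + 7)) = h - 2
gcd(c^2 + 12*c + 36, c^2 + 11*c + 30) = c + 6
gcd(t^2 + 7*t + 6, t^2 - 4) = 1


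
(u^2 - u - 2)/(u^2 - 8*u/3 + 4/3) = 3*(u + 1)/(3*u - 2)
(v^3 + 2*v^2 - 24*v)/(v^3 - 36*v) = (v - 4)/(v - 6)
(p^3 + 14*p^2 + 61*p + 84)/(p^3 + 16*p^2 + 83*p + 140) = (p + 3)/(p + 5)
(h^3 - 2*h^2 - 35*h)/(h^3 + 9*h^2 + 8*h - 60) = h*(h - 7)/(h^2 + 4*h - 12)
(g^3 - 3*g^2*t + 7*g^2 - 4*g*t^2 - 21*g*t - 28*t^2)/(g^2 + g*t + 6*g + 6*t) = (g^2 - 4*g*t + 7*g - 28*t)/(g + 6)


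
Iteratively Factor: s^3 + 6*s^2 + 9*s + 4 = (s + 1)*(s^2 + 5*s + 4) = (s + 1)^2*(s + 4)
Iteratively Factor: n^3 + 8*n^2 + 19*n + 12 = (n + 4)*(n^2 + 4*n + 3) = (n + 1)*(n + 4)*(n + 3)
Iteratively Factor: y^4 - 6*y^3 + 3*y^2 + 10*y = (y)*(y^3 - 6*y^2 + 3*y + 10) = y*(y - 2)*(y^2 - 4*y - 5) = y*(y - 2)*(y + 1)*(y - 5)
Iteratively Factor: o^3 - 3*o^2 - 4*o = (o)*(o^2 - 3*o - 4) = o*(o + 1)*(o - 4)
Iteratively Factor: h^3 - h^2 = (h)*(h^2 - h) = h^2*(h - 1)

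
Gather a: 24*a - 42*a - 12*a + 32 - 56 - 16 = -30*a - 40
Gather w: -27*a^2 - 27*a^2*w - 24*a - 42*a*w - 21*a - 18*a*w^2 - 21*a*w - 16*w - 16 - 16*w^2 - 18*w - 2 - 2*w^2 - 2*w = -27*a^2 - 45*a + w^2*(-18*a - 18) + w*(-27*a^2 - 63*a - 36) - 18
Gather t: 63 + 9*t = 9*t + 63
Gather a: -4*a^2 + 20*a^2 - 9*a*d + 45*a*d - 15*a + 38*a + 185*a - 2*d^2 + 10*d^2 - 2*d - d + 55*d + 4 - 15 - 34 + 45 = 16*a^2 + a*(36*d + 208) + 8*d^2 + 52*d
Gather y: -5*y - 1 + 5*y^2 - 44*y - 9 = 5*y^2 - 49*y - 10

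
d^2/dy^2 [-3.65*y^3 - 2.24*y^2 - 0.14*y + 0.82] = -21.9*y - 4.48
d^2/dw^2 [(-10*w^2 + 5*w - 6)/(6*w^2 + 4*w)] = 3*(35*w^3 - 54*w^2 - 36*w - 8)/(w^3*(27*w^3 + 54*w^2 + 36*w + 8))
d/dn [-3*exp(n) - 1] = -3*exp(n)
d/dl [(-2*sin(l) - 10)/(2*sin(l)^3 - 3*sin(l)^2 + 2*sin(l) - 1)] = 2*(4*sin(l)^3 + 27*sin(l)^2 - 30*sin(l) + 11)*cos(l)/((sin(l) - 1)^2*(-sin(l) - cos(2*l) + 2)^2)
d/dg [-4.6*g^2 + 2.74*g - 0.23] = 2.74 - 9.2*g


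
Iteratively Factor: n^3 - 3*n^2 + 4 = (n - 2)*(n^2 - n - 2) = (n - 2)*(n + 1)*(n - 2)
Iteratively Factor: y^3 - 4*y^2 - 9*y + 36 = (y + 3)*(y^2 - 7*y + 12) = (y - 3)*(y + 3)*(y - 4)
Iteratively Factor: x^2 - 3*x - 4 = (x + 1)*(x - 4)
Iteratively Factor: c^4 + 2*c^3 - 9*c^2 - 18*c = (c - 3)*(c^3 + 5*c^2 + 6*c) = c*(c - 3)*(c^2 + 5*c + 6) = c*(c - 3)*(c + 2)*(c + 3)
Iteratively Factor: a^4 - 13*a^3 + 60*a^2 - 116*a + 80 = (a - 2)*(a^3 - 11*a^2 + 38*a - 40) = (a - 2)^2*(a^2 - 9*a + 20) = (a - 4)*(a - 2)^2*(a - 5)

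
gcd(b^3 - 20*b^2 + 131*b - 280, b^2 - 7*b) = b - 7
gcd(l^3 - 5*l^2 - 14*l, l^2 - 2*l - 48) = 1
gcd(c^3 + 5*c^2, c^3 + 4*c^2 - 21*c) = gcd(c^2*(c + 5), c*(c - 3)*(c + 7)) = c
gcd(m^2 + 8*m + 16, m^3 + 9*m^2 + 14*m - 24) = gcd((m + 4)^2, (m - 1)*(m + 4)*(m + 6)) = m + 4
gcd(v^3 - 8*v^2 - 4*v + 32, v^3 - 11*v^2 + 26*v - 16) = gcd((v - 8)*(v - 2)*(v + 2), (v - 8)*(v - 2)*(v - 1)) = v^2 - 10*v + 16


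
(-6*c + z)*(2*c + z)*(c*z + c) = -12*c^3*z - 12*c^3 - 4*c^2*z^2 - 4*c^2*z + c*z^3 + c*z^2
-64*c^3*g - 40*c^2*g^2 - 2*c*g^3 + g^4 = g*(-8*c + g)*(2*c + g)*(4*c + g)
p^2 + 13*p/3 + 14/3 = (p + 2)*(p + 7/3)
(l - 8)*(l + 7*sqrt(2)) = l^2 - 8*l + 7*sqrt(2)*l - 56*sqrt(2)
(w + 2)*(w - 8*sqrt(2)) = w^2 - 8*sqrt(2)*w + 2*w - 16*sqrt(2)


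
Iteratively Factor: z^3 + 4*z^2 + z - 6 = (z - 1)*(z^2 + 5*z + 6) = (z - 1)*(z + 2)*(z + 3)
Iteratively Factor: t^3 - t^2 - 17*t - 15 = (t - 5)*(t^2 + 4*t + 3) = (t - 5)*(t + 3)*(t + 1)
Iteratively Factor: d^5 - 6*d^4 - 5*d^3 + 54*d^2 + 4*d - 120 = (d + 2)*(d^4 - 8*d^3 + 11*d^2 + 32*d - 60) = (d - 5)*(d + 2)*(d^3 - 3*d^2 - 4*d + 12) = (d - 5)*(d - 3)*(d + 2)*(d^2 - 4) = (d - 5)*(d - 3)*(d + 2)^2*(d - 2)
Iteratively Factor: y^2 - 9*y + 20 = (y - 4)*(y - 5)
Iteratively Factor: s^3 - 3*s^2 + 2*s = (s - 1)*(s^2 - 2*s) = s*(s - 1)*(s - 2)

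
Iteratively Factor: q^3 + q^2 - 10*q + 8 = (q + 4)*(q^2 - 3*q + 2) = (q - 1)*(q + 4)*(q - 2)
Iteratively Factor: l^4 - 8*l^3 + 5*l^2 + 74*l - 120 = (l - 2)*(l^3 - 6*l^2 - 7*l + 60) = (l - 5)*(l - 2)*(l^2 - l - 12) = (l - 5)*(l - 2)*(l + 3)*(l - 4)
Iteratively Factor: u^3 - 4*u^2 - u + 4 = (u + 1)*(u^2 - 5*u + 4) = (u - 4)*(u + 1)*(u - 1)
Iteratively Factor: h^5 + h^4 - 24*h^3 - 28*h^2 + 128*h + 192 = (h + 2)*(h^4 - h^3 - 22*h^2 + 16*h + 96) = (h - 4)*(h + 2)*(h^3 + 3*h^2 - 10*h - 24) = (h - 4)*(h + 2)*(h + 4)*(h^2 - h - 6) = (h - 4)*(h + 2)^2*(h + 4)*(h - 3)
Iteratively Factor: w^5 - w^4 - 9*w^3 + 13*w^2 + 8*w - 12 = (w + 3)*(w^4 - 4*w^3 + 3*w^2 + 4*w - 4) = (w + 1)*(w + 3)*(w^3 - 5*w^2 + 8*w - 4) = (w - 2)*(w + 1)*(w + 3)*(w^2 - 3*w + 2) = (w - 2)*(w - 1)*(w + 1)*(w + 3)*(w - 2)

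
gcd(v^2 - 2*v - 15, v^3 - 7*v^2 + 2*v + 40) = v - 5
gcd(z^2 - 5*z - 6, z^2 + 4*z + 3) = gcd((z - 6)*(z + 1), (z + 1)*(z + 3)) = z + 1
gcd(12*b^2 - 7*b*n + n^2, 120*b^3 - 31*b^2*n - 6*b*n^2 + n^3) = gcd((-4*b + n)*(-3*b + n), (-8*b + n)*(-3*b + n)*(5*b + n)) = 3*b - n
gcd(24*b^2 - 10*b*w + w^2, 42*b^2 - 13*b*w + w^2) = -6*b + w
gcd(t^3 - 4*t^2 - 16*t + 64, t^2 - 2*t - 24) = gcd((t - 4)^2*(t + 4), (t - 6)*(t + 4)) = t + 4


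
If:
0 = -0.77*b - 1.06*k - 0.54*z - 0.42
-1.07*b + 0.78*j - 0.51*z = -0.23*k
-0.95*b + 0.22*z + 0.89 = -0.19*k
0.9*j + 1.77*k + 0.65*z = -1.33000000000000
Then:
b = 0.55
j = -0.39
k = 0.08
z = -1.72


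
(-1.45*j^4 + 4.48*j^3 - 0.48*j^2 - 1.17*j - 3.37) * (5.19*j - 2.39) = -7.5255*j^5 + 26.7167*j^4 - 13.1984*j^3 - 4.9251*j^2 - 14.694*j + 8.0543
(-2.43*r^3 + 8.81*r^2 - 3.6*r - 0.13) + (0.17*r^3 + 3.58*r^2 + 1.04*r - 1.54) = -2.26*r^3 + 12.39*r^2 - 2.56*r - 1.67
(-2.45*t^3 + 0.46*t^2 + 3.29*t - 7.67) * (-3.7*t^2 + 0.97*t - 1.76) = 9.065*t^5 - 4.0785*t^4 - 7.4148*t^3 + 30.7607*t^2 - 13.2303*t + 13.4992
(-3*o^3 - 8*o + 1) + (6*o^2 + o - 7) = -3*o^3 + 6*o^2 - 7*o - 6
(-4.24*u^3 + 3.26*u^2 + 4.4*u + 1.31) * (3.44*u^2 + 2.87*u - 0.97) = -14.5856*u^5 - 0.954400000000001*u^4 + 28.605*u^3 + 13.9722*u^2 - 0.508299999999999*u - 1.2707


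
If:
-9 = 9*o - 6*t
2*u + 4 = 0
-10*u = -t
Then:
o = -43/3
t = -20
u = -2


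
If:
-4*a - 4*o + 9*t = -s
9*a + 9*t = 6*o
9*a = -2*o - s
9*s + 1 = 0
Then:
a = 0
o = 1/18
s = -1/9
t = 1/27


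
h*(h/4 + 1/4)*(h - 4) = h^3/4 - 3*h^2/4 - h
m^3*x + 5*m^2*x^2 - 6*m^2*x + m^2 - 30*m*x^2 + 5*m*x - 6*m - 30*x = (m - 6)*(m + 5*x)*(m*x + 1)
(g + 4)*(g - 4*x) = g^2 - 4*g*x + 4*g - 16*x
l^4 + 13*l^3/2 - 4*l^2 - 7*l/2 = l*(l - 1)*(l + 1/2)*(l + 7)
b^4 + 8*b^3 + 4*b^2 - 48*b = b*(b - 2)*(b + 4)*(b + 6)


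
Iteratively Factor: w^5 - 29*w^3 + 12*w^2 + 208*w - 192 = (w - 1)*(w^4 + w^3 - 28*w^2 - 16*w + 192) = (w - 3)*(w - 1)*(w^3 + 4*w^2 - 16*w - 64) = (w - 4)*(w - 3)*(w - 1)*(w^2 + 8*w + 16) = (w - 4)*(w - 3)*(w - 1)*(w + 4)*(w + 4)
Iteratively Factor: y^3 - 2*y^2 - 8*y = (y - 4)*(y^2 + 2*y) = (y - 4)*(y + 2)*(y)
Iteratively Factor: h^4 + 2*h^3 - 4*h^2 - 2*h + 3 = (h - 1)*(h^3 + 3*h^2 - h - 3) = (h - 1)*(h + 1)*(h^2 + 2*h - 3) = (h - 1)*(h + 1)*(h + 3)*(h - 1)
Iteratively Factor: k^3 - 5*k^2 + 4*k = (k - 1)*(k^2 - 4*k) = (k - 4)*(k - 1)*(k)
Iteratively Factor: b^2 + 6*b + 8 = (b + 2)*(b + 4)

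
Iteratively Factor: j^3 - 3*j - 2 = (j - 2)*(j^2 + 2*j + 1) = (j - 2)*(j + 1)*(j + 1)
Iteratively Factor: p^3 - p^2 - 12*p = (p + 3)*(p^2 - 4*p) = (p - 4)*(p + 3)*(p)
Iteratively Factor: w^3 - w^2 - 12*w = (w)*(w^2 - w - 12) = w*(w - 4)*(w + 3)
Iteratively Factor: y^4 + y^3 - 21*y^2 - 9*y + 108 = (y + 4)*(y^3 - 3*y^2 - 9*y + 27) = (y - 3)*(y + 4)*(y^2 - 9) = (y - 3)*(y + 3)*(y + 4)*(y - 3)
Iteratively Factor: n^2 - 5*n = (n - 5)*(n)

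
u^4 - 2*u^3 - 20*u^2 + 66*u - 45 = (u - 3)^2*(u - 1)*(u + 5)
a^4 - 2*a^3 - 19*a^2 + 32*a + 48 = (a - 4)*(a - 3)*(a + 1)*(a + 4)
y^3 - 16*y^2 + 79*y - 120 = (y - 8)*(y - 5)*(y - 3)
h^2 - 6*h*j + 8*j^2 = (h - 4*j)*(h - 2*j)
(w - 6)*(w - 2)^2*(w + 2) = w^4 - 8*w^3 + 8*w^2 + 32*w - 48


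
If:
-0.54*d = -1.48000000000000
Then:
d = 2.74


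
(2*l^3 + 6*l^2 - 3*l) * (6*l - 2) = 12*l^4 + 32*l^3 - 30*l^2 + 6*l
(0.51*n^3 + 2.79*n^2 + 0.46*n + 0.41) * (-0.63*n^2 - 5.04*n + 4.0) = -0.3213*n^5 - 4.3281*n^4 - 12.3114*n^3 + 8.5833*n^2 - 0.2264*n + 1.64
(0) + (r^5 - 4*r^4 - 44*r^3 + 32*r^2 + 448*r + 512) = r^5 - 4*r^4 - 44*r^3 + 32*r^2 + 448*r + 512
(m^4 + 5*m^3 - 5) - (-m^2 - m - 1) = m^4 + 5*m^3 + m^2 + m - 4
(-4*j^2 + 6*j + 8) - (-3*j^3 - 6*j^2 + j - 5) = 3*j^3 + 2*j^2 + 5*j + 13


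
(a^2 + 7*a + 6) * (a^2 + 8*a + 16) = a^4 + 15*a^3 + 78*a^2 + 160*a + 96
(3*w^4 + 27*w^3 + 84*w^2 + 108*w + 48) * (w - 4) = 3*w^5 + 15*w^4 - 24*w^3 - 228*w^2 - 384*w - 192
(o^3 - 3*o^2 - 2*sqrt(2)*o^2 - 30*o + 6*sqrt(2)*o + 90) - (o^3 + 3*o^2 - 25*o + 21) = -6*o^2 - 2*sqrt(2)*o^2 - 5*o + 6*sqrt(2)*o + 69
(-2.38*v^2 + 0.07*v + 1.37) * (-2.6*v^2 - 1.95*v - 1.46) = 6.188*v^4 + 4.459*v^3 - 0.2237*v^2 - 2.7737*v - 2.0002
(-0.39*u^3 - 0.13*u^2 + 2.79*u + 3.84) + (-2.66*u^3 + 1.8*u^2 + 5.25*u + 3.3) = -3.05*u^3 + 1.67*u^2 + 8.04*u + 7.14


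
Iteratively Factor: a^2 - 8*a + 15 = (a - 5)*(a - 3)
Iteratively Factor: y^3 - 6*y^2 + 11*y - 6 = (y - 1)*(y^2 - 5*y + 6) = (y - 3)*(y - 1)*(y - 2)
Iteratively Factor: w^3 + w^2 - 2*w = (w + 2)*(w^2 - w) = w*(w + 2)*(w - 1)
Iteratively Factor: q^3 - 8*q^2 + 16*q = (q)*(q^2 - 8*q + 16) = q*(q - 4)*(q - 4)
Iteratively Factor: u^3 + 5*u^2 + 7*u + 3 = (u + 1)*(u^2 + 4*u + 3) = (u + 1)*(u + 3)*(u + 1)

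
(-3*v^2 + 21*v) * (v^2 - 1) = -3*v^4 + 21*v^3 + 3*v^2 - 21*v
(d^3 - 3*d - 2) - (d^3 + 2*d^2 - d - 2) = -2*d^2 - 2*d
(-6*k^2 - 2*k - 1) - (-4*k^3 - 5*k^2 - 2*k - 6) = 4*k^3 - k^2 + 5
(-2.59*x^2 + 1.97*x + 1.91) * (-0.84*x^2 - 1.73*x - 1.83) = 2.1756*x^4 + 2.8259*x^3 - 0.2728*x^2 - 6.9094*x - 3.4953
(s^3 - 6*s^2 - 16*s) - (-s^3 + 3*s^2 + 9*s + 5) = 2*s^3 - 9*s^2 - 25*s - 5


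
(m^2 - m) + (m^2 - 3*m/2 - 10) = 2*m^2 - 5*m/2 - 10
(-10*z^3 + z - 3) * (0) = 0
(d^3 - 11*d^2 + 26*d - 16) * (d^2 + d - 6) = d^5 - 10*d^4 + 9*d^3 + 76*d^2 - 172*d + 96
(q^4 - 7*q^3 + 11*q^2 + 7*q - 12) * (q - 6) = q^5 - 13*q^4 + 53*q^3 - 59*q^2 - 54*q + 72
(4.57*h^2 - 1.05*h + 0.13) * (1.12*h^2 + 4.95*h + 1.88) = 5.1184*h^4 + 21.4455*h^3 + 3.5397*h^2 - 1.3305*h + 0.2444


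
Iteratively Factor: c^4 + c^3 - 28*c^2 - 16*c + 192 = (c - 4)*(c^3 + 5*c^2 - 8*c - 48) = (c - 4)*(c + 4)*(c^2 + c - 12) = (c - 4)*(c - 3)*(c + 4)*(c + 4)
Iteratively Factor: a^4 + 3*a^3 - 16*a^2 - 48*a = (a + 4)*(a^3 - a^2 - 12*a) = (a - 4)*(a + 4)*(a^2 + 3*a) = a*(a - 4)*(a + 4)*(a + 3)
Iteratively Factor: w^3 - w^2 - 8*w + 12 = (w + 3)*(w^2 - 4*w + 4) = (w - 2)*(w + 3)*(w - 2)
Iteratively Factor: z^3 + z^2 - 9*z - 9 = (z + 1)*(z^2 - 9) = (z + 1)*(z + 3)*(z - 3)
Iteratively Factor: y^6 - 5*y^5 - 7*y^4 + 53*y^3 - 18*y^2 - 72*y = (y + 1)*(y^5 - 6*y^4 - y^3 + 54*y^2 - 72*y) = y*(y + 1)*(y^4 - 6*y^3 - y^2 + 54*y - 72) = y*(y - 3)*(y + 1)*(y^3 - 3*y^2 - 10*y + 24) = y*(y - 3)*(y - 2)*(y + 1)*(y^2 - y - 12) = y*(y - 4)*(y - 3)*(y - 2)*(y + 1)*(y + 3)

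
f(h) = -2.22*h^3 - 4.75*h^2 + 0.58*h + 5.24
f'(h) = -6.66*h^2 - 9.5*h + 0.58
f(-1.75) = 1.58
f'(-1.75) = -3.19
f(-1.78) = 1.68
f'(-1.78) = -3.61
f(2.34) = -47.86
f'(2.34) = -58.12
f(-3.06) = 22.60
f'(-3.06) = -32.71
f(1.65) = -16.71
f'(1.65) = -33.23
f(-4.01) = 69.68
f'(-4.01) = -68.42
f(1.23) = -5.36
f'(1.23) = -21.18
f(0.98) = -0.84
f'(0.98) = -15.13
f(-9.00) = 1233.65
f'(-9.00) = -453.38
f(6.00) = -641.80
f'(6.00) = -296.18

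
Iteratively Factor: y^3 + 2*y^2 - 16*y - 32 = (y - 4)*(y^2 + 6*y + 8) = (y - 4)*(y + 4)*(y + 2)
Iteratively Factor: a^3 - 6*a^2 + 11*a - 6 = (a - 3)*(a^2 - 3*a + 2) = (a - 3)*(a - 1)*(a - 2)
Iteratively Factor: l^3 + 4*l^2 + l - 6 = (l + 2)*(l^2 + 2*l - 3) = (l + 2)*(l + 3)*(l - 1)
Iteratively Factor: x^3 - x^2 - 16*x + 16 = (x + 4)*(x^2 - 5*x + 4) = (x - 4)*(x + 4)*(x - 1)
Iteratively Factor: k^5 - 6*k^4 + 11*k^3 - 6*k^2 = (k - 1)*(k^4 - 5*k^3 + 6*k^2) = k*(k - 1)*(k^3 - 5*k^2 + 6*k) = k*(k - 3)*(k - 1)*(k^2 - 2*k) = k*(k - 3)*(k - 2)*(k - 1)*(k)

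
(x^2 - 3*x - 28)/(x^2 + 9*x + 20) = (x - 7)/(x + 5)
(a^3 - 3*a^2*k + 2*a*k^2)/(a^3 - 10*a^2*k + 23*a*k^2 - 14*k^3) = a/(a - 7*k)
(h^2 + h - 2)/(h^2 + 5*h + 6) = (h - 1)/(h + 3)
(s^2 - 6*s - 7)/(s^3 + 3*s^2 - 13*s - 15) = (s - 7)/(s^2 + 2*s - 15)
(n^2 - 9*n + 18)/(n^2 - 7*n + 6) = (n - 3)/(n - 1)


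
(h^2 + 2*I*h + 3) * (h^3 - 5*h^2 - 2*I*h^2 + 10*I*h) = h^5 - 5*h^4 + 7*h^3 - 35*h^2 - 6*I*h^2 + 30*I*h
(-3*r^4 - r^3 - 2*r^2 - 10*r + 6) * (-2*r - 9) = 6*r^5 + 29*r^4 + 13*r^3 + 38*r^2 + 78*r - 54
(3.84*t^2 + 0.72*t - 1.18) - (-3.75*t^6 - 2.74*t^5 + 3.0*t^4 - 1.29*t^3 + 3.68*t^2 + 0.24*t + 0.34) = 3.75*t^6 + 2.74*t^5 - 3.0*t^4 + 1.29*t^3 + 0.16*t^2 + 0.48*t - 1.52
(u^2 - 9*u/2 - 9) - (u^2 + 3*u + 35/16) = -15*u/2 - 179/16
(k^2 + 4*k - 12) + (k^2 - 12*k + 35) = 2*k^2 - 8*k + 23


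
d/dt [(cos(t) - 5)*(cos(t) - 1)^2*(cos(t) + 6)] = (-4*cos(t)^3 + 3*cos(t)^2 + 62*cos(t) - 61)*sin(t)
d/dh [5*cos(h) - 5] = -5*sin(h)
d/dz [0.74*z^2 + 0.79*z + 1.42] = 1.48*z + 0.79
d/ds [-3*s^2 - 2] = -6*s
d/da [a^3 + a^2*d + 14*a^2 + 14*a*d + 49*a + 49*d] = 3*a^2 + 2*a*d + 28*a + 14*d + 49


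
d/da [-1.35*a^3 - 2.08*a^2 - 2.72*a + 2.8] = -4.05*a^2 - 4.16*a - 2.72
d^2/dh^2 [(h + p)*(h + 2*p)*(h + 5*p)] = 6*h + 16*p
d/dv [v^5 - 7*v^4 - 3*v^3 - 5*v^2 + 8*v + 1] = 5*v^4 - 28*v^3 - 9*v^2 - 10*v + 8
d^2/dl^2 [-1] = 0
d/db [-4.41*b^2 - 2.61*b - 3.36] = -8.82*b - 2.61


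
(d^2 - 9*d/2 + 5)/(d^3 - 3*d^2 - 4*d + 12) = (d - 5/2)/(d^2 - d - 6)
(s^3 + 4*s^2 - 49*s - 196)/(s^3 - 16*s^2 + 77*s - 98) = (s^2 + 11*s + 28)/(s^2 - 9*s + 14)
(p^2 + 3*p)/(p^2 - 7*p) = (p + 3)/(p - 7)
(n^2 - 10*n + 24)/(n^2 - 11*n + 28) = (n - 6)/(n - 7)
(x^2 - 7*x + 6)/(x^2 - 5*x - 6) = (x - 1)/(x + 1)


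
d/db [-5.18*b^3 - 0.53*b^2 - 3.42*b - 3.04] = -15.54*b^2 - 1.06*b - 3.42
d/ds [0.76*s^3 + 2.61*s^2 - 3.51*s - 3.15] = 2.28*s^2 + 5.22*s - 3.51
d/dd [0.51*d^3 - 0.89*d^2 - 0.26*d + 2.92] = 1.53*d^2 - 1.78*d - 0.26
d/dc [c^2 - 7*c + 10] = 2*c - 7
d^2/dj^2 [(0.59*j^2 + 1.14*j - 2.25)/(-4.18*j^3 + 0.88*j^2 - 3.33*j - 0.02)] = (-20.617432*j^6 - 119.511216*j^5 + 546.189732*j^4 - 105.219136*j^3 + 199.447644*j^2 - 40.809384*j + 50.130626)/(73.034632*j^9 - 46.127136*j^8 + 184.260252*j^7 - 73.12756*j^6 + 146.349654*j^5 - 27.557904*j^4 + 36.579405*j^3 + 0.664278*j^2 + 0.003996*j + 8.0e-6)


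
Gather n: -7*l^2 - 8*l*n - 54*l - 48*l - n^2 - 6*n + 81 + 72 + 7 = -7*l^2 - 102*l - n^2 + n*(-8*l - 6) + 160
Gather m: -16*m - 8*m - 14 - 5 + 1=-24*m - 18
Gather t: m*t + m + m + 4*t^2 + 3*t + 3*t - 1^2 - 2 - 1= 2*m + 4*t^2 + t*(m + 6) - 4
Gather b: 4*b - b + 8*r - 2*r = 3*b + 6*r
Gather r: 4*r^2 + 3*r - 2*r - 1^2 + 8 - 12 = 4*r^2 + r - 5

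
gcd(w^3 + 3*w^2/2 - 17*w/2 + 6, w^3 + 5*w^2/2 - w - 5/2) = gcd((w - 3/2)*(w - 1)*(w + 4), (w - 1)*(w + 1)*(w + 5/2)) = w - 1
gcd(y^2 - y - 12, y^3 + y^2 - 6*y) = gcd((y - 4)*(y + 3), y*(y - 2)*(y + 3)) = y + 3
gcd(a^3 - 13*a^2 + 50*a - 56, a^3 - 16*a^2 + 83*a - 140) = a^2 - 11*a + 28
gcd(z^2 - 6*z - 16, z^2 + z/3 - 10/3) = z + 2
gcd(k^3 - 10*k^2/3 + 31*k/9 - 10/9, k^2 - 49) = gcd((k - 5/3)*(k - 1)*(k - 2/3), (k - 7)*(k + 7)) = 1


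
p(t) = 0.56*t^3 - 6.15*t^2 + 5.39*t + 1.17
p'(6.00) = -7.93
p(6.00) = -66.93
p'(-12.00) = 394.91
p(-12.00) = -1916.79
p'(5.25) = -12.88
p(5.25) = -59.01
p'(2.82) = -15.94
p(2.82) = -19.98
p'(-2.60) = 48.73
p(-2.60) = -64.26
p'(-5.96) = 138.37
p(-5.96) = -367.97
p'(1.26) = -7.44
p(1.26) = -0.68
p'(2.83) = -15.96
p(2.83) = -20.14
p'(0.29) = 1.96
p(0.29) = 2.23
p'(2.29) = -13.97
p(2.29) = -12.01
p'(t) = 1.68*t^2 - 12.3*t + 5.39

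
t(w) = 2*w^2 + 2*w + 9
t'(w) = 4*w + 2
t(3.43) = 39.39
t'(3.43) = 15.72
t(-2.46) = 16.18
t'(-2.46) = -7.84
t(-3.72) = 29.24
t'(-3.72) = -12.88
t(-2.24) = 14.56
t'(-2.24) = -6.96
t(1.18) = 14.14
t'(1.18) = 6.72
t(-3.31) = 24.29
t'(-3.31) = -11.24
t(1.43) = 15.95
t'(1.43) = 7.72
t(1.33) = 15.20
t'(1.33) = 7.32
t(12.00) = 321.00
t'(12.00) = 50.00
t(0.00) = 9.00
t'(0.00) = 2.00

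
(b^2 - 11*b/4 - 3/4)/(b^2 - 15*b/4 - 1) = (b - 3)/(b - 4)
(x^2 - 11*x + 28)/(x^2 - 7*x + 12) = (x - 7)/(x - 3)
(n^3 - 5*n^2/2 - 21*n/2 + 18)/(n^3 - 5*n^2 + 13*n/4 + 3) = 2*(n + 3)/(2*n + 1)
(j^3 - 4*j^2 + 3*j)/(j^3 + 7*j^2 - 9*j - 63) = j*(j - 1)/(j^2 + 10*j + 21)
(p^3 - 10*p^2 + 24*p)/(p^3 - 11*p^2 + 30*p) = (p - 4)/(p - 5)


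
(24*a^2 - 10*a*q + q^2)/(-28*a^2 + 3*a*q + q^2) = (-6*a + q)/(7*a + q)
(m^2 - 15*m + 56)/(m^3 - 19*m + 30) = (m^2 - 15*m + 56)/(m^3 - 19*m + 30)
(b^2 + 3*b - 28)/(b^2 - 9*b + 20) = (b + 7)/(b - 5)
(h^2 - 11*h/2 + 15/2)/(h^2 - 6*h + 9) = (h - 5/2)/(h - 3)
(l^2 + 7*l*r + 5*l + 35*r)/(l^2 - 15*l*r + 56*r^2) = (l^2 + 7*l*r + 5*l + 35*r)/(l^2 - 15*l*r + 56*r^2)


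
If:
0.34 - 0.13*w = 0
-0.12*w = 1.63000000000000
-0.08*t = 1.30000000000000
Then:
No Solution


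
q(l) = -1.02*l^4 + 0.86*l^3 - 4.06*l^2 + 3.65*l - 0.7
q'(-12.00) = 7522.85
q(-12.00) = -23265.94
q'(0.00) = 3.65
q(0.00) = -0.70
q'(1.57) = -18.53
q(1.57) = -7.85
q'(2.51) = -65.00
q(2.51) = -44.00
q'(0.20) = 2.10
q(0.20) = -0.13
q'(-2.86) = 143.42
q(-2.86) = -132.71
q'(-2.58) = 111.84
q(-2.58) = -97.11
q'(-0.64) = 10.97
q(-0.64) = -5.10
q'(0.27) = 1.57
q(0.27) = 0.00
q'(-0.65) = 11.14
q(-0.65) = -5.21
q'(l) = -4.08*l^3 + 2.58*l^2 - 8.12*l + 3.65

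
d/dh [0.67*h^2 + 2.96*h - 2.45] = 1.34*h + 2.96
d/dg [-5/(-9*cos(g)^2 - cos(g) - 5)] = 5*(18*cos(g) + 1)*sin(g)/(9*cos(g)^2 + cos(g) + 5)^2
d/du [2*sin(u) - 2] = 2*cos(u)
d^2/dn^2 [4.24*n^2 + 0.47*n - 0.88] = 8.48000000000000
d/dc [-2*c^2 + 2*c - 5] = 2 - 4*c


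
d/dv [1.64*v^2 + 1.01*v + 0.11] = 3.28*v + 1.01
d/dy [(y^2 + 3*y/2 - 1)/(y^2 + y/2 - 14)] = 2*(-2*y^2 - 52*y - 41)/(4*y^4 + 4*y^3 - 111*y^2 - 56*y + 784)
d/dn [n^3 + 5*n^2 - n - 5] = 3*n^2 + 10*n - 1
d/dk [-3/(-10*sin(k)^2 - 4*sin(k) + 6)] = -3*(5*sin(k) + 1)*cos(k)/(5*sin(k)^2 + 2*sin(k) - 3)^2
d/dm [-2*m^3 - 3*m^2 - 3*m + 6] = -6*m^2 - 6*m - 3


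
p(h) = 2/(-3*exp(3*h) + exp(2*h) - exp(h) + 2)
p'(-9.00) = 0.00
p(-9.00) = 1.00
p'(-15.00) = 0.00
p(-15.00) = 1.00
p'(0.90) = 0.16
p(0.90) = -0.05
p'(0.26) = 2.03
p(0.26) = -0.48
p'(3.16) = 0.00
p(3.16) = -0.00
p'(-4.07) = 0.01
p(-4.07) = 1.01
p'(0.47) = 0.77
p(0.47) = -0.21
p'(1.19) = 0.06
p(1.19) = -0.02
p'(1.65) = 0.02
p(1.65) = -0.01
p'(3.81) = 0.00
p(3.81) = -0.00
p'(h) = 2*(9*exp(3*h) - 2*exp(2*h) + exp(h))/(-3*exp(3*h) + exp(2*h) - exp(h) + 2)^2 = (18*exp(2*h) - 4*exp(h) + 2)*exp(h)/(3*exp(3*h) - exp(2*h) + exp(h) - 2)^2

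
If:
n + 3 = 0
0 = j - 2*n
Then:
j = -6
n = -3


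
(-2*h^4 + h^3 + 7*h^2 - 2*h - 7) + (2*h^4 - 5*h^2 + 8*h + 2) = h^3 + 2*h^2 + 6*h - 5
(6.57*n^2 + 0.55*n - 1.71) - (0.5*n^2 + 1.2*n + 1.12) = 6.07*n^2 - 0.65*n - 2.83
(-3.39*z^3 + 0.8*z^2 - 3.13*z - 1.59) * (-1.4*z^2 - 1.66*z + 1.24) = 4.746*z^5 + 4.5074*z^4 - 1.1496*z^3 + 8.4138*z^2 - 1.2418*z - 1.9716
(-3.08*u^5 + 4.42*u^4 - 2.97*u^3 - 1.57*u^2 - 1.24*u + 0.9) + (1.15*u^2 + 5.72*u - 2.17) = -3.08*u^5 + 4.42*u^4 - 2.97*u^3 - 0.42*u^2 + 4.48*u - 1.27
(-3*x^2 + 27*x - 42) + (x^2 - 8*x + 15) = -2*x^2 + 19*x - 27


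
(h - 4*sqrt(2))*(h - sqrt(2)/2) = h^2 - 9*sqrt(2)*h/2 + 4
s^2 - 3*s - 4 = (s - 4)*(s + 1)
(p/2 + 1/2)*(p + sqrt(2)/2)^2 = p^3/2 + p^2/2 + sqrt(2)*p^2/2 + p/4 + sqrt(2)*p/2 + 1/4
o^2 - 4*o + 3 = (o - 3)*(o - 1)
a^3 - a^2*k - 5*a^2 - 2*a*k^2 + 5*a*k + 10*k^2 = (a - 5)*(a - 2*k)*(a + k)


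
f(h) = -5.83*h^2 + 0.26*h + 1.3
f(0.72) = -1.54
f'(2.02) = -23.29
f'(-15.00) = 175.16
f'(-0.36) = 4.46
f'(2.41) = -27.84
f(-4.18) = -101.65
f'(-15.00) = 175.16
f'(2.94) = -34.02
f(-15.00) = -1314.35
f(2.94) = -48.33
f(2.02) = -21.96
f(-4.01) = -93.49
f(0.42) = 0.38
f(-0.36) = 0.45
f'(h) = 0.26 - 11.66*h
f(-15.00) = -1314.35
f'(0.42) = -4.64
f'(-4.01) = 47.02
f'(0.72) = -8.14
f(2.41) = -31.93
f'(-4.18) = 49.00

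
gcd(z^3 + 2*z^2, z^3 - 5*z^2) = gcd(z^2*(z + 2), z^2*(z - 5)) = z^2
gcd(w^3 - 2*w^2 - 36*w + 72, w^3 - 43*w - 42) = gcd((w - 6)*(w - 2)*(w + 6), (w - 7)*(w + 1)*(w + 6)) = w + 6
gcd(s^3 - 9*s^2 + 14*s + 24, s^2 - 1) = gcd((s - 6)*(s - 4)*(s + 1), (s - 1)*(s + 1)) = s + 1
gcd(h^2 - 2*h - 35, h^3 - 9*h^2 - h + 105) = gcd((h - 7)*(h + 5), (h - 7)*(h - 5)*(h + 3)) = h - 7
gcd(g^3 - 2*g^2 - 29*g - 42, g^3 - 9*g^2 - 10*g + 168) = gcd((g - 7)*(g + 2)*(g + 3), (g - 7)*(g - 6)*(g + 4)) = g - 7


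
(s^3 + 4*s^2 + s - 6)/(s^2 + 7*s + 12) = (s^2 + s - 2)/(s + 4)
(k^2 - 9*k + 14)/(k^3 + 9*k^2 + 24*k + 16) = (k^2 - 9*k + 14)/(k^3 + 9*k^2 + 24*k + 16)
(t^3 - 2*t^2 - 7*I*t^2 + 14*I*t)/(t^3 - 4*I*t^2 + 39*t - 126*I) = t*(t - 2)/(t^2 + 3*I*t + 18)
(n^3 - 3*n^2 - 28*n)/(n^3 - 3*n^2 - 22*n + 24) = n*(n - 7)/(n^2 - 7*n + 6)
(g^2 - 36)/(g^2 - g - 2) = (36 - g^2)/(-g^2 + g + 2)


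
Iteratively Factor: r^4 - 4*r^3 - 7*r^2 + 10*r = (r + 2)*(r^3 - 6*r^2 + 5*r) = (r - 5)*(r + 2)*(r^2 - r) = (r - 5)*(r - 1)*(r + 2)*(r)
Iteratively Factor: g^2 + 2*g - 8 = (g - 2)*(g + 4)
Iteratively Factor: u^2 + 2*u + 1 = (u + 1)*(u + 1)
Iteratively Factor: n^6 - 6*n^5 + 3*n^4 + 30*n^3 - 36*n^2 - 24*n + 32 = (n + 2)*(n^5 - 8*n^4 + 19*n^3 - 8*n^2 - 20*n + 16) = (n - 2)*(n + 2)*(n^4 - 6*n^3 + 7*n^2 + 6*n - 8) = (n - 2)^2*(n + 2)*(n^3 - 4*n^2 - n + 4) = (n - 4)*(n - 2)^2*(n + 2)*(n^2 - 1) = (n - 4)*(n - 2)^2*(n + 1)*(n + 2)*(n - 1)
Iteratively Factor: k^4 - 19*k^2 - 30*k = (k)*(k^3 - 19*k - 30) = k*(k + 3)*(k^2 - 3*k - 10) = k*(k + 2)*(k + 3)*(k - 5)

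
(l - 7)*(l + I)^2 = l^3 - 7*l^2 + 2*I*l^2 - l - 14*I*l + 7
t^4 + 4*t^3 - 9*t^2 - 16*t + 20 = (t - 2)*(t - 1)*(t + 2)*(t + 5)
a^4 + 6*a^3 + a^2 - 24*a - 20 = (a - 2)*(a + 1)*(a + 2)*(a + 5)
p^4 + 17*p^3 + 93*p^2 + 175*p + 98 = (p + 1)*(p + 2)*(p + 7)^2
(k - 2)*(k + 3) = k^2 + k - 6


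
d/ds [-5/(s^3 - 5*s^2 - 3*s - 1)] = 5*(3*s^2 - 10*s - 3)/(-s^3 + 5*s^2 + 3*s + 1)^2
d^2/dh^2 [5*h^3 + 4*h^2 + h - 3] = 30*h + 8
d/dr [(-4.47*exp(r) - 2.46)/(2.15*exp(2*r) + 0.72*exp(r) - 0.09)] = (9.6105*exp(2*r) + 10.578*exp(r) + 2.1735)*exp(r)/(4.6225*exp(4*r) + 3.096*exp(3*r) + 0.1314*exp(2*r) - 0.1296*exp(r) + 0.0081)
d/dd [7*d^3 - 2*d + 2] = 21*d^2 - 2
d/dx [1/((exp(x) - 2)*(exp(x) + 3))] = (-2*exp(x) - 1)*exp(x)/(exp(4*x) + 2*exp(3*x) - 11*exp(2*x) - 12*exp(x) + 36)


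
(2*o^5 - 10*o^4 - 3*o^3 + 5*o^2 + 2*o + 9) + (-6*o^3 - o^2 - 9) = 2*o^5 - 10*o^4 - 9*o^3 + 4*o^2 + 2*o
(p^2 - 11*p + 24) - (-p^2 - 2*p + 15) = 2*p^2 - 9*p + 9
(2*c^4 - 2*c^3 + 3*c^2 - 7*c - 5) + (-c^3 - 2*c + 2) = 2*c^4 - 3*c^3 + 3*c^2 - 9*c - 3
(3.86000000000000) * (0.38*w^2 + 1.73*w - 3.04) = 1.4668*w^2 + 6.6778*w - 11.7344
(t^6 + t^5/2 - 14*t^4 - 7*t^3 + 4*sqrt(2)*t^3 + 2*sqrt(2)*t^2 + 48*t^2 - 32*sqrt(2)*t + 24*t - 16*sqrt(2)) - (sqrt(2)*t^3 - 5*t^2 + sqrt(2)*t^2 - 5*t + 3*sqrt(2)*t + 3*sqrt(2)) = t^6 + t^5/2 - 14*t^4 - 7*t^3 + 3*sqrt(2)*t^3 + sqrt(2)*t^2 + 53*t^2 - 35*sqrt(2)*t + 29*t - 19*sqrt(2)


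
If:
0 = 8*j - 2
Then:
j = 1/4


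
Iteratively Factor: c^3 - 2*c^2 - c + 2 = (c + 1)*(c^2 - 3*c + 2) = (c - 1)*(c + 1)*(c - 2)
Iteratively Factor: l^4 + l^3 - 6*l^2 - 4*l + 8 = (l + 2)*(l^3 - l^2 - 4*l + 4) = (l - 2)*(l + 2)*(l^2 + l - 2) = (l - 2)*(l - 1)*(l + 2)*(l + 2)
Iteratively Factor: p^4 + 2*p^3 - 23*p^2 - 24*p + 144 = (p + 4)*(p^3 - 2*p^2 - 15*p + 36) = (p - 3)*(p + 4)*(p^2 + p - 12) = (p - 3)*(p + 4)^2*(p - 3)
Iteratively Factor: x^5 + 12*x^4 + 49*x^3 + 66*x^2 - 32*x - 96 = (x + 4)*(x^4 + 8*x^3 + 17*x^2 - 2*x - 24) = (x - 1)*(x + 4)*(x^3 + 9*x^2 + 26*x + 24) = (x - 1)*(x + 4)^2*(x^2 + 5*x + 6) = (x - 1)*(x + 2)*(x + 4)^2*(x + 3)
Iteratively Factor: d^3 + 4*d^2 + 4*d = (d + 2)*(d^2 + 2*d) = (d + 2)^2*(d)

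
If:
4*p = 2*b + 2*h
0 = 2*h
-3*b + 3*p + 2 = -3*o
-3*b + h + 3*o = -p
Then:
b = -2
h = 0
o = -5/3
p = -1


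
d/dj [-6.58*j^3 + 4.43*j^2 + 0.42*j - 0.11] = -19.74*j^2 + 8.86*j + 0.42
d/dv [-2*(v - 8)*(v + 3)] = 10 - 4*v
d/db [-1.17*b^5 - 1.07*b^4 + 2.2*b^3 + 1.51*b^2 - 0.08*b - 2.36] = -5.85*b^4 - 4.28*b^3 + 6.6*b^2 + 3.02*b - 0.08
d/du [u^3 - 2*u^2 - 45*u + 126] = 3*u^2 - 4*u - 45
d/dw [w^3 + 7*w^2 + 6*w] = 3*w^2 + 14*w + 6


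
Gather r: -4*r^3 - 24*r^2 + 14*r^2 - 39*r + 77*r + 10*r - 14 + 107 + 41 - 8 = -4*r^3 - 10*r^2 + 48*r + 126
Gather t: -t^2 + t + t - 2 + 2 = -t^2 + 2*t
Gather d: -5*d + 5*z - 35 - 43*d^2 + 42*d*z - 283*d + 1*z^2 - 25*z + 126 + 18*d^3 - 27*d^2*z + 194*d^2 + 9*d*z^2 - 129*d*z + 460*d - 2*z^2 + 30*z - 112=18*d^3 + d^2*(151 - 27*z) + d*(9*z^2 - 87*z + 172) - z^2 + 10*z - 21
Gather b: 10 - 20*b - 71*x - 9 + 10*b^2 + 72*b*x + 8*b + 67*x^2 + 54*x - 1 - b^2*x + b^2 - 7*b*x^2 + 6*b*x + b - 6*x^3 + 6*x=b^2*(11 - x) + b*(-7*x^2 + 78*x - 11) - 6*x^3 + 67*x^2 - 11*x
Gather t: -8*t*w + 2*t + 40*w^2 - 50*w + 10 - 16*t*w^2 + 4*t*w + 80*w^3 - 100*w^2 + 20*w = t*(-16*w^2 - 4*w + 2) + 80*w^3 - 60*w^2 - 30*w + 10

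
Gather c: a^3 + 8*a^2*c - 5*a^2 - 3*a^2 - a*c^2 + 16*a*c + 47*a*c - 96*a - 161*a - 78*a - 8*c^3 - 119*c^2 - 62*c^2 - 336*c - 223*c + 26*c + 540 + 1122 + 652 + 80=a^3 - 8*a^2 - 335*a - 8*c^3 + c^2*(-a - 181) + c*(8*a^2 + 63*a - 533) + 2394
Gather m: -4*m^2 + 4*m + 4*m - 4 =-4*m^2 + 8*m - 4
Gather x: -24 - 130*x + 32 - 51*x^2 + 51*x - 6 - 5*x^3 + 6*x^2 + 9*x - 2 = -5*x^3 - 45*x^2 - 70*x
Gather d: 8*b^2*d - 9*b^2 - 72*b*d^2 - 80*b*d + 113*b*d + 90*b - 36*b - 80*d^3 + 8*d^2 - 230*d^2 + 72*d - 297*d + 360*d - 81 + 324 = -9*b^2 + 54*b - 80*d^3 + d^2*(-72*b - 222) + d*(8*b^2 + 33*b + 135) + 243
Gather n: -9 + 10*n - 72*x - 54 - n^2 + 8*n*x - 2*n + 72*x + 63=-n^2 + n*(8*x + 8)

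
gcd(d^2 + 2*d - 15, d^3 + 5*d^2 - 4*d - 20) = d + 5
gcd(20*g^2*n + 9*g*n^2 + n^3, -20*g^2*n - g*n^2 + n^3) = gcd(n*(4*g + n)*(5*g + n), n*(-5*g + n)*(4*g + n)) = 4*g*n + n^2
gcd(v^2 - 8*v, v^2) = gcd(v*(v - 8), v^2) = v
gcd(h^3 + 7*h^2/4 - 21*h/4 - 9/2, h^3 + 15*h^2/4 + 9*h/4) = h^2 + 15*h/4 + 9/4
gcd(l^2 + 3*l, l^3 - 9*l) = l^2 + 3*l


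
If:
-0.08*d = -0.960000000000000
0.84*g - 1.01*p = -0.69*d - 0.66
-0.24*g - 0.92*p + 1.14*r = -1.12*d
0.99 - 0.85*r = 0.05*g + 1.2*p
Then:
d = 12.00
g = -3.16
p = 6.22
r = -7.43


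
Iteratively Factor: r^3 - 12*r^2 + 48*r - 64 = (r - 4)*(r^2 - 8*r + 16) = (r - 4)^2*(r - 4)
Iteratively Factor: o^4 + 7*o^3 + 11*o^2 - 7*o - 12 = (o + 1)*(o^3 + 6*o^2 + 5*o - 12) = (o - 1)*(o + 1)*(o^2 + 7*o + 12) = (o - 1)*(o + 1)*(o + 3)*(o + 4)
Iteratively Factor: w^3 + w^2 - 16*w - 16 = (w + 4)*(w^2 - 3*w - 4) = (w - 4)*(w + 4)*(w + 1)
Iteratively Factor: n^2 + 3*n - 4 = (n - 1)*(n + 4)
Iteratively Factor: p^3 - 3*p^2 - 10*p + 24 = (p - 4)*(p^2 + p - 6) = (p - 4)*(p + 3)*(p - 2)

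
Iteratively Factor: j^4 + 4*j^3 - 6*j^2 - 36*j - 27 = (j + 3)*(j^3 + j^2 - 9*j - 9) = (j + 3)^2*(j^2 - 2*j - 3) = (j - 3)*(j + 3)^2*(j + 1)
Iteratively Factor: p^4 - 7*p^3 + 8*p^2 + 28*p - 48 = (p - 2)*(p^3 - 5*p^2 - 2*p + 24) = (p - 4)*(p - 2)*(p^2 - p - 6) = (p - 4)*(p - 3)*(p - 2)*(p + 2)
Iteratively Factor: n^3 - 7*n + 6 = (n - 2)*(n^2 + 2*n - 3) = (n - 2)*(n + 3)*(n - 1)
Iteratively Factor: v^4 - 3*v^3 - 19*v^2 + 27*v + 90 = (v - 5)*(v^3 + 2*v^2 - 9*v - 18) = (v - 5)*(v + 2)*(v^2 - 9) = (v - 5)*(v - 3)*(v + 2)*(v + 3)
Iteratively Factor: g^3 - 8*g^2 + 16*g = (g - 4)*(g^2 - 4*g) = (g - 4)^2*(g)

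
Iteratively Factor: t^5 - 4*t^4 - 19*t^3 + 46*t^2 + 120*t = (t + 2)*(t^4 - 6*t^3 - 7*t^2 + 60*t) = (t + 2)*(t + 3)*(t^3 - 9*t^2 + 20*t) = t*(t + 2)*(t + 3)*(t^2 - 9*t + 20) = t*(t - 4)*(t + 2)*(t + 3)*(t - 5)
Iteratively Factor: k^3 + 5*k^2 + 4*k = (k + 4)*(k^2 + k) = k*(k + 4)*(k + 1)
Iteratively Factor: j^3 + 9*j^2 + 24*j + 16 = (j + 4)*(j^2 + 5*j + 4) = (j + 4)^2*(j + 1)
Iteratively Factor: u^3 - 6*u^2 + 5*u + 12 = (u - 3)*(u^2 - 3*u - 4) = (u - 3)*(u + 1)*(u - 4)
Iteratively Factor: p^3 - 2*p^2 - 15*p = (p + 3)*(p^2 - 5*p) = (p - 5)*(p + 3)*(p)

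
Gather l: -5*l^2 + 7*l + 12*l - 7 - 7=-5*l^2 + 19*l - 14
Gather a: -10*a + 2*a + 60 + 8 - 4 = 64 - 8*a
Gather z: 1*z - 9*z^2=-9*z^2 + z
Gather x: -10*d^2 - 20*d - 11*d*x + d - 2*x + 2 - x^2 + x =-10*d^2 - 19*d - x^2 + x*(-11*d - 1) + 2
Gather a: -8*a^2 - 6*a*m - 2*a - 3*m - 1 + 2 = -8*a^2 + a*(-6*m - 2) - 3*m + 1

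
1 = 1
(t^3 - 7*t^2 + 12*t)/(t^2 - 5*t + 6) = t*(t - 4)/(t - 2)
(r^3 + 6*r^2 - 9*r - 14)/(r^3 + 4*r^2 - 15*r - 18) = (r^2 + 5*r - 14)/(r^2 + 3*r - 18)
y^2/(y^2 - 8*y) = y/(y - 8)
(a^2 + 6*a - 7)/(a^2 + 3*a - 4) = (a + 7)/(a + 4)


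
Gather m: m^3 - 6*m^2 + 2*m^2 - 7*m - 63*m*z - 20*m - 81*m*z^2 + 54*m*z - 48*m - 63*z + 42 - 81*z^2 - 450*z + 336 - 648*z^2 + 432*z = m^3 - 4*m^2 + m*(-81*z^2 - 9*z - 75) - 729*z^2 - 81*z + 378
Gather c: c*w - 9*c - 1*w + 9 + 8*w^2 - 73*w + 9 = c*(w - 9) + 8*w^2 - 74*w + 18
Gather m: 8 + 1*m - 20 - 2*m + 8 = -m - 4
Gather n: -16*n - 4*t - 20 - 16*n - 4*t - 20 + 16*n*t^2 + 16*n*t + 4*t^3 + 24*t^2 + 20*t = n*(16*t^2 + 16*t - 32) + 4*t^3 + 24*t^2 + 12*t - 40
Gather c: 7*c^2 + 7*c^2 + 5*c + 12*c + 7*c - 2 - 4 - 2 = 14*c^2 + 24*c - 8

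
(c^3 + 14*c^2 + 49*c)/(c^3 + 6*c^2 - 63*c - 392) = c/(c - 8)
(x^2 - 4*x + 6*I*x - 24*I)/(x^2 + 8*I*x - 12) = (x - 4)/(x + 2*I)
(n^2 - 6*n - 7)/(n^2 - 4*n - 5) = (n - 7)/(n - 5)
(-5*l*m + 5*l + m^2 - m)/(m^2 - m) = (-5*l + m)/m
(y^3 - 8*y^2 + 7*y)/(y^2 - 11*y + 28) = y*(y - 1)/(y - 4)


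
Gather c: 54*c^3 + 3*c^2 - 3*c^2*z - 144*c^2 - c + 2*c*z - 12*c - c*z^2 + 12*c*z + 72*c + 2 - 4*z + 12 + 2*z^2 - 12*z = 54*c^3 + c^2*(-3*z - 141) + c*(-z^2 + 14*z + 59) + 2*z^2 - 16*z + 14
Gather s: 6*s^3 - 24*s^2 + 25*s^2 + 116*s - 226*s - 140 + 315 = 6*s^3 + s^2 - 110*s + 175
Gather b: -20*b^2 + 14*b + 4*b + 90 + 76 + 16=-20*b^2 + 18*b + 182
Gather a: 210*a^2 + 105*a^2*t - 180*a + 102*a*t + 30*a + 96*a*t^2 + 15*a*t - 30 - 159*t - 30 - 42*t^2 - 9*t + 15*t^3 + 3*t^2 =a^2*(105*t + 210) + a*(96*t^2 + 117*t - 150) + 15*t^3 - 39*t^2 - 168*t - 60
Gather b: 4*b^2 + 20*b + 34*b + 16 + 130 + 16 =4*b^2 + 54*b + 162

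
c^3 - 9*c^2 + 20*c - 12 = (c - 6)*(c - 2)*(c - 1)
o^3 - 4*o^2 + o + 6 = (o - 3)*(o - 2)*(o + 1)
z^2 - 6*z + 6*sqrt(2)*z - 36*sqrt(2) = (z - 6)*(z + 6*sqrt(2))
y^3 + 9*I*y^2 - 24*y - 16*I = (y + I)*(y + 4*I)^2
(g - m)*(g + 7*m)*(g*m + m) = g^3*m + 6*g^2*m^2 + g^2*m - 7*g*m^3 + 6*g*m^2 - 7*m^3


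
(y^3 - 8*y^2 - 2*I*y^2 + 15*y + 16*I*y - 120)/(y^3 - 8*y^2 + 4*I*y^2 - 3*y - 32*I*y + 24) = (y - 5*I)/(y + I)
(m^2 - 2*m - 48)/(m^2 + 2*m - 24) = (m - 8)/(m - 4)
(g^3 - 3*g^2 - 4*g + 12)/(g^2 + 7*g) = (g^3 - 3*g^2 - 4*g + 12)/(g*(g + 7))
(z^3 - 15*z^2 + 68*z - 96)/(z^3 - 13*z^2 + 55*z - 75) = (z^2 - 12*z + 32)/(z^2 - 10*z + 25)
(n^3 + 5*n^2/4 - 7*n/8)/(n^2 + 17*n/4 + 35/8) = n*(2*n - 1)/(2*n + 5)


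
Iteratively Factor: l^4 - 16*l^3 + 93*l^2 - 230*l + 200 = (l - 5)*(l^3 - 11*l^2 + 38*l - 40) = (l - 5)^2*(l^2 - 6*l + 8) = (l - 5)^2*(l - 2)*(l - 4)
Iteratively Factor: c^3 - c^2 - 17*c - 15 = (c + 1)*(c^2 - 2*c - 15) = (c - 5)*(c + 1)*(c + 3)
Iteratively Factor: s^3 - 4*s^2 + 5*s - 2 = (s - 1)*(s^2 - 3*s + 2) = (s - 1)^2*(s - 2)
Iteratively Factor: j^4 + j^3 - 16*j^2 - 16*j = (j + 4)*(j^3 - 3*j^2 - 4*j) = j*(j + 4)*(j^2 - 3*j - 4) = j*(j - 4)*(j + 4)*(j + 1)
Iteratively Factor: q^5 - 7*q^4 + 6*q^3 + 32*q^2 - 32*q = (q)*(q^4 - 7*q^3 + 6*q^2 + 32*q - 32) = q*(q - 1)*(q^3 - 6*q^2 + 32) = q*(q - 4)*(q - 1)*(q^2 - 2*q - 8) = q*(q - 4)^2*(q - 1)*(q + 2)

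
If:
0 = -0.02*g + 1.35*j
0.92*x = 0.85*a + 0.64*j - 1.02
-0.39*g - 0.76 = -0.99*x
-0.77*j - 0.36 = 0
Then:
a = -11.07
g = -31.56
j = -0.47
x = -11.66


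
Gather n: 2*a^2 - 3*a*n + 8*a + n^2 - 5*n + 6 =2*a^2 + 8*a + n^2 + n*(-3*a - 5) + 6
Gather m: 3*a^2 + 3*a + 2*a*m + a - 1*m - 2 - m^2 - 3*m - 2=3*a^2 + 4*a - m^2 + m*(2*a - 4) - 4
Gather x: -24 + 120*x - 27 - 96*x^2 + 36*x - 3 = -96*x^2 + 156*x - 54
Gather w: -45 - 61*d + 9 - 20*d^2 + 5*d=-20*d^2 - 56*d - 36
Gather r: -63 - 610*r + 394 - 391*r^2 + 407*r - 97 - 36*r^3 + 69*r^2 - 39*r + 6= -36*r^3 - 322*r^2 - 242*r + 240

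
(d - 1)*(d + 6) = d^2 + 5*d - 6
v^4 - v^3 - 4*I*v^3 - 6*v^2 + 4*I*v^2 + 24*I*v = v*(v - 3)*(v + 2)*(v - 4*I)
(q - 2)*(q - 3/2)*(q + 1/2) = q^3 - 3*q^2 + 5*q/4 + 3/2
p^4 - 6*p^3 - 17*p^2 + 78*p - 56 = (p - 7)*(p - 2)*(p - 1)*(p + 4)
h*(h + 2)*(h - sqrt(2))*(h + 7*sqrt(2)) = h^4 + 2*h^3 + 6*sqrt(2)*h^3 - 14*h^2 + 12*sqrt(2)*h^2 - 28*h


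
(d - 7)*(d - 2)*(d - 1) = d^3 - 10*d^2 + 23*d - 14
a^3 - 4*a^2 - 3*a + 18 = (a - 3)^2*(a + 2)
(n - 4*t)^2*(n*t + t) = n^3*t - 8*n^2*t^2 + n^2*t + 16*n*t^3 - 8*n*t^2 + 16*t^3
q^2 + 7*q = q*(q + 7)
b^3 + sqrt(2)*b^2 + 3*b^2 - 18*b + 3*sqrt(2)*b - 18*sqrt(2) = (b - 3)*(b + 6)*(b + sqrt(2))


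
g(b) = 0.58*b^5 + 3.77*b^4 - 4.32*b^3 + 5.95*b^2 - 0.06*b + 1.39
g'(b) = 2.9*b^4 + 15.08*b^3 - 12.96*b^2 + 11.9*b - 0.06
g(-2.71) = 249.79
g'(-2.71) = -271.20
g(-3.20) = 404.77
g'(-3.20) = -360.90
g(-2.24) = 142.14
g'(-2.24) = -188.22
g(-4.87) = 1173.54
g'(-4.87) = -475.92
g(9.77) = 82519.30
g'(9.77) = 39365.00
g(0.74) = 4.11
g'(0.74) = 8.63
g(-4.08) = 783.02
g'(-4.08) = -484.94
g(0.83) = 4.99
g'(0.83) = 10.89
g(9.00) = 56316.91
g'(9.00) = 29077.50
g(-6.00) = 1524.91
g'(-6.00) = -36.90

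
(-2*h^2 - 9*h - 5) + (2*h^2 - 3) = -9*h - 8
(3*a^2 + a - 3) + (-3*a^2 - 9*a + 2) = -8*a - 1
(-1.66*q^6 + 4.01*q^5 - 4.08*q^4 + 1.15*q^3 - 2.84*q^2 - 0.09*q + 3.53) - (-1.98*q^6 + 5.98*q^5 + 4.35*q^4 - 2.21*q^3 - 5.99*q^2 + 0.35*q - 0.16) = 0.32*q^6 - 1.97*q^5 - 8.43*q^4 + 3.36*q^3 + 3.15*q^2 - 0.44*q + 3.69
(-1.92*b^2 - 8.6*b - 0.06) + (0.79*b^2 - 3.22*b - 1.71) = -1.13*b^2 - 11.82*b - 1.77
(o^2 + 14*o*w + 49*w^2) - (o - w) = o^2 + 14*o*w - o + 49*w^2 + w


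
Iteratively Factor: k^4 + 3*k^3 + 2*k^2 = (k + 2)*(k^3 + k^2) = (k + 1)*(k + 2)*(k^2) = k*(k + 1)*(k + 2)*(k)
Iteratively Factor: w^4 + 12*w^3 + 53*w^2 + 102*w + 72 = (w + 3)*(w^3 + 9*w^2 + 26*w + 24) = (w + 3)^2*(w^2 + 6*w + 8) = (w + 2)*(w + 3)^2*(w + 4)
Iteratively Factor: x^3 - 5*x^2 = (x - 5)*(x^2) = x*(x - 5)*(x)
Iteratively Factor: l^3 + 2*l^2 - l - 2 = (l - 1)*(l^2 + 3*l + 2) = (l - 1)*(l + 1)*(l + 2)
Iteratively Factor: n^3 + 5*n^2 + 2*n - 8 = (n + 2)*(n^2 + 3*n - 4) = (n - 1)*(n + 2)*(n + 4)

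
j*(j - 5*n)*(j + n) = j^3 - 4*j^2*n - 5*j*n^2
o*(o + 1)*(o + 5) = o^3 + 6*o^2 + 5*o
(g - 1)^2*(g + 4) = g^3 + 2*g^2 - 7*g + 4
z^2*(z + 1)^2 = z^4 + 2*z^3 + z^2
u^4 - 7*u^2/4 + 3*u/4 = u*(u - 1)*(u - 1/2)*(u + 3/2)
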